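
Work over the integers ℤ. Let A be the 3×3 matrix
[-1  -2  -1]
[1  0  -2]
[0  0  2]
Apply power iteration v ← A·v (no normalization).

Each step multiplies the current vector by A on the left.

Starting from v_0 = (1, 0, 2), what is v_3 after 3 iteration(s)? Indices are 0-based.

v_3 = (9, -11, 16)

v_0 = (1, 0, 2).
v_1 = A·v_0 = (-3, -3, 4).
v_2 = A·v_1 = (5, -11, 8).
v_3 = A·v_2 = (9, -11, 16).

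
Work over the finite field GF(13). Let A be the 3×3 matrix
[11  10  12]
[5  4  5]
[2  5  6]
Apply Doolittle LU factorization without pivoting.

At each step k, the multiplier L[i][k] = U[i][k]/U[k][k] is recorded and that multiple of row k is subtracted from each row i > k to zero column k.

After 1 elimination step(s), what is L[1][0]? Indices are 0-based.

k=0: U[0][0]=11
  eliminate (1,0): mult=4, new row 1: (0, 3, 9); set L[1][0]=4
  eliminate (2,0): mult=12, new row 2: (0, 2, 5); set L[2][0]=12

L[1][0] = 4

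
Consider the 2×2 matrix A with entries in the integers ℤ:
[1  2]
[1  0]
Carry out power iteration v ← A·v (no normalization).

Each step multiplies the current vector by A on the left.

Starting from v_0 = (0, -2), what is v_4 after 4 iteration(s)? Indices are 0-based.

v_4 = (-20, -12)

v_0 = (0, -2).
v_1 = A·v_0 = (-4, 0).
v_2 = A·v_1 = (-4, -4).
v_3 = A·v_2 = (-12, -4).
v_4 = A·v_3 = (-20, -12).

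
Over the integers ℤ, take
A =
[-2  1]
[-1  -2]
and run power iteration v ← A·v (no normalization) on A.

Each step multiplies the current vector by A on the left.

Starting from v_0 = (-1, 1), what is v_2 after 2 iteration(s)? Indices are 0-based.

v_0 = (-1, 1).
v_1 = A·v_0 = (3, -1).
v_2 = A·v_1 = (-7, -1).

v_2 = (-7, -1)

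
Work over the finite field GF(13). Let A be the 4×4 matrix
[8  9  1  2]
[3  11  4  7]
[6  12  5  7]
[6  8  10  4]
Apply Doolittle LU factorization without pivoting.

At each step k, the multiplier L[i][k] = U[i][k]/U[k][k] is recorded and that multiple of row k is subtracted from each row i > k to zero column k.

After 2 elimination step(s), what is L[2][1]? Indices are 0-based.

L[2][1] = 9

Step 1: pivot at (0,0) is 8.
  row1 ← row1 − (2)·row0  ⇒  L[1][0]=2, U row1=(0, 6, 2, 3)
  row2 ← row2 − (4)·row0  ⇒  L[2][0]=4, U row2=(0, 2, 1, 12)
  row3 ← row3 − (4)·row0  ⇒  L[3][0]=4, U row3=(0, 11, 6, 9)
Step 2: pivot at (1,1) is 6.
  row2 ← row2 − (9)·row1  ⇒  L[2][1]=9, U row2=(0, 0, 9, 11)
  row3 ← row3 − (4)·row1  ⇒  L[3][1]=4, U row3=(0, 0, 11, 10)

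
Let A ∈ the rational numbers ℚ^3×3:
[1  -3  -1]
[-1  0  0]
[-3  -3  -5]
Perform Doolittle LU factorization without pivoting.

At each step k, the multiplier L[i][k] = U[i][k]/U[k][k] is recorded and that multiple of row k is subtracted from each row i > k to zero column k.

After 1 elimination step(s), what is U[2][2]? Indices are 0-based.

[col 0] pivot 1
  R1 -= -1*R0 → (0, -3, -1)  (L[1][0] := -1)
  R2 -= -3*R0 → (0, -12, -8)  (L[2][0] := -3)

U[2][2] = -8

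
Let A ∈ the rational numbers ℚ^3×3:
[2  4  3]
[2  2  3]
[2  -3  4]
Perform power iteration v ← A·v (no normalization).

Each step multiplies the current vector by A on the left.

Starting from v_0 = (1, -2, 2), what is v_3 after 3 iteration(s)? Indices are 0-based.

v_3 = (508, 396, 168)

v_0 = (1, -2, 2).
v_1 = A·v_0 = (0, 4, 16).
v_2 = A·v_1 = (64, 56, 52).
v_3 = A·v_2 = (508, 396, 168).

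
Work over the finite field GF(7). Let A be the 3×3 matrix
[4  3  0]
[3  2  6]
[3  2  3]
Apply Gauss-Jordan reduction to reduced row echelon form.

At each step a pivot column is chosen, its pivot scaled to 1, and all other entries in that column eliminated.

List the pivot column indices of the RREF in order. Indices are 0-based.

pivot columns: 0, 1, 2

[1] R0 /= 4  ⇒  (1, 6, 0)
     R1 -= 3·R0  ⇒  (0, 5, 6)
     R2 -= 3·R0  ⇒  (0, 5, 3)
[2] R1 /= 5  ⇒  (0, 1, 4)
     R0 -= 6·R1  ⇒  (1, 0, 4)
     R2 -= 5·R1  ⇒  (0, 0, 4)
[3] R2 /= 4  ⇒  (0, 0, 1)
     R0 -= 4·R2  ⇒  (1, 0, 0)
     R1 -= 4·R2  ⇒  (0, 1, 0)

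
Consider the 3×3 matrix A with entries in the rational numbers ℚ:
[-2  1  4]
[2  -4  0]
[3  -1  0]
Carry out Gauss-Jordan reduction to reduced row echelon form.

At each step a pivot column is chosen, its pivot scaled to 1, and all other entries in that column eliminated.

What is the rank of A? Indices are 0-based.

step 1: normalize row 0 (÷-2) = (1, -1/2, -2)
  row 1: subtract 2×row0 = (0, -3, 4)
  row 2: subtract 3×row0 = (0, 1/2, 6)
step 2: normalize row 1 (÷-3) = (0, 1, -4/3)
  row 0: subtract -1/2×row1 = (1, 0, -8/3)
  row 2: subtract 1/2×row1 = (0, 0, 20/3)
step 3: normalize row 2 (÷20/3) = (0, 0, 1)
  row 0: subtract -8/3×row2 = (1, 0, 0)
  row 1: subtract -4/3×row2 = (0, 1, 0)

rank = 3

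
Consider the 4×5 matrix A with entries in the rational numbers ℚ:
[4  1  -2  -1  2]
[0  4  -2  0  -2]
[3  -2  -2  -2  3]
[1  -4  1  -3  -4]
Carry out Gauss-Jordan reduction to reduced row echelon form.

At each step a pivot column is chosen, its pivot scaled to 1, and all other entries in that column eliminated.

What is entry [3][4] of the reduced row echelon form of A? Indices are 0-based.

M[3][4] = 20/7

step 1: normalize row 0 (÷4) = (1, 1/4, -1/2, -1/4, 1/2)
  row 2: subtract 3×row0 = (0, -11/4, -1/2, -5/4, 3/2)
  row 3: subtract 1×row0 = (0, -17/4, 3/2, -11/4, -9/2)
step 2: normalize row 1 (÷4) = (0, 1, -1/2, 0, -1/2)
  row 0: subtract 1/4×row1 = (1, 0, -3/8, -1/4, 5/8)
  row 2: subtract -11/4×row1 = (0, 0, -15/8, -5/4, 1/8)
  row 3: subtract -17/4×row1 = (0, 0, -5/8, -11/4, -53/8)
step 3: normalize row 2 (÷-15/8) = (0, 0, 1, 2/3, -1/15)
  row 0: subtract -3/8×row2 = (1, 0, 0, 0, 3/5)
  row 1: subtract -1/2×row2 = (0, 1, 0, 1/3, -8/15)
  row 3: subtract -5/8×row2 = (0, 0, 0, -7/3, -20/3)
step 4: normalize row 3 (÷-7/3) = (0, 0, 0, 1, 20/7)
  row 1: subtract 1/3×row3 = (0, 1, 0, 0, -52/35)
  row 2: subtract 2/3×row3 = (0, 0, 1, 0, -69/35)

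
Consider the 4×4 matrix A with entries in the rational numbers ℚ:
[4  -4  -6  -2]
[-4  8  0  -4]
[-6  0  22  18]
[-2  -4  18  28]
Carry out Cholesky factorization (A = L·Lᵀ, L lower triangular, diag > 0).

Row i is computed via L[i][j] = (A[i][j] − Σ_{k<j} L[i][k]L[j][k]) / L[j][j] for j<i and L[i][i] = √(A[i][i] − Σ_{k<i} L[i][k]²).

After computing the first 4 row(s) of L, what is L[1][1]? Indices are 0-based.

L[1][1] = 2

Step 1: L[0][0] = √(4) = 2.
  L[1][0] = (-4) / L[0][0] = -2.
Step 2: L[1][1] = √(4) = 2.
  L[2][0] = (-6) / L[0][0] = -3.
  L[2][1] = (-6) / L[1][1] = -3.
Step 3: L[2][2] = √(4) = 2.
  L[3][0] = (-2) / L[0][0] = -1.
  L[3][1] = (-6) / L[1][1] = -3.
  L[3][2] = (6) / L[2][2] = 3.
Step 4: L[3][3] = √(9) = 3.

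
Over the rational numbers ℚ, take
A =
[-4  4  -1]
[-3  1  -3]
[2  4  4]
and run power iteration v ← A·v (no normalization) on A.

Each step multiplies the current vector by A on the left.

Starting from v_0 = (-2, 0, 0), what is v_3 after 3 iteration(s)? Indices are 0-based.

v_3 = (-32, -66, 64)

v_0 = (-2, 0, 0).
v_1 = A·v_0 = (8, 6, -4).
v_2 = A·v_1 = (-4, -6, 24).
v_3 = A·v_2 = (-32, -66, 64).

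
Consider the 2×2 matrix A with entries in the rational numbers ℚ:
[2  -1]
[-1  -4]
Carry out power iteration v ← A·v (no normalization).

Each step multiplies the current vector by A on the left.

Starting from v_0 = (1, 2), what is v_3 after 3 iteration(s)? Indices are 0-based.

v_0 = (1, 2).
v_1 = A·v_0 = (0, -9).
v_2 = A·v_1 = (9, 36).
v_3 = A·v_2 = (-18, -153).

v_3 = (-18, -153)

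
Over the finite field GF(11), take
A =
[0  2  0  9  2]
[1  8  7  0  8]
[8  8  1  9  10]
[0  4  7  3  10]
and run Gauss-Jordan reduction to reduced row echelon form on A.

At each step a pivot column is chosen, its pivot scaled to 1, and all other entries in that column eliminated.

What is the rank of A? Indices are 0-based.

rank = 4

step 1: exchange rows 0,1
step 1: normalize row 0 (÷1) = (1, 8, 7, 0, 8)
  row 2: subtract 8×row0 = (0, 10, 0, 9, 1)
step 2: normalize row 1 (÷2) = (0, 1, 0, 10, 1)
  row 0: subtract 8×row1 = (1, 0, 7, 8, 0)
  row 2: subtract 10×row1 = (0, 0, 0, 8, 2)
  row 3: subtract 4×row1 = (0, 0, 7, 7, 6)
step 3: exchange rows 2,3
step 3: normalize row 2 (÷7) = (0, 0, 1, 1, 4)
  row 0: subtract 7×row2 = (1, 0, 0, 1, 5)
step 4: normalize row 3 (÷8) = (0, 0, 0, 1, 3)
  row 0: subtract 1×row3 = (1, 0, 0, 0, 2)
  row 1: subtract 10×row3 = (0, 1, 0, 0, 4)
  row 2: subtract 1×row3 = (0, 0, 1, 0, 1)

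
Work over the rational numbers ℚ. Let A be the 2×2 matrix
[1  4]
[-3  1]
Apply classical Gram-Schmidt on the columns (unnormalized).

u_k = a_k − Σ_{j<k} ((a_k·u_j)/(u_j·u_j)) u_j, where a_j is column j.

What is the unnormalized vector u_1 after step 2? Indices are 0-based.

Step 1: u_0 = a_0 = (1, -3).
Step 2: u_1 = a_1 − (1/10)·u_0 = (39/10, 13/10).

u_1 = (39/10, 13/10)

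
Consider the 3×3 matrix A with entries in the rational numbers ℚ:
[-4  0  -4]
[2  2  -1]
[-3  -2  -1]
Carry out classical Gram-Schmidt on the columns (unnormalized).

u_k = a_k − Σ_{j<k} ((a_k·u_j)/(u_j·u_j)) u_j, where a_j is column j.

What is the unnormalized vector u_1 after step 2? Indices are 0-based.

Step 1: u_0 = a_0 = (-4, 2, -3).
Step 2: u_1 = a_1 − (10/29)·u_0 = (40/29, 38/29, -28/29).

u_1 = (40/29, 38/29, -28/29)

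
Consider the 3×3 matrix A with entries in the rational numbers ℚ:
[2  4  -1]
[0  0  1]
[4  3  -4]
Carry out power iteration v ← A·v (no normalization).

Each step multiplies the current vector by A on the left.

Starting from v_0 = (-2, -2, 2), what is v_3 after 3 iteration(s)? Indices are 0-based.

v_3 = (-122, 38, -210)

v_0 = (-2, -2, 2).
v_1 = A·v_0 = (-14, 2, -22).
v_2 = A·v_1 = (2, -22, 38).
v_3 = A·v_2 = (-122, 38, -210).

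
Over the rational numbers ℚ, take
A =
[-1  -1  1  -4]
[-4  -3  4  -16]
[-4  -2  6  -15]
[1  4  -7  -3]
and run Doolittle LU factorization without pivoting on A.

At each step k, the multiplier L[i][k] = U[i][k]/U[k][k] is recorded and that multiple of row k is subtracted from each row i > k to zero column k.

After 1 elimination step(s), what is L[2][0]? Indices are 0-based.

[col 0] pivot -1
  R1 -= 4*R0 → (0, 1, 0, 0)  (L[1][0] := 4)
  R2 -= 4*R0 → (0, 2, 2, 1)  (L[2][0] := 4)
  R3 -= -1*R0 → (0, 3, -6, -7)  (L[3][0] := -1)

L[2][0] = 4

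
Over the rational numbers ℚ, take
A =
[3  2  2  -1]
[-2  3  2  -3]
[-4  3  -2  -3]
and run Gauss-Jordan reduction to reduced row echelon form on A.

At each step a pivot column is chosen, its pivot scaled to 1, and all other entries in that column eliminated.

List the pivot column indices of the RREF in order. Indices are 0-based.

pivot columns: 0, 1, 2

pivot(0,0)=3: scale R0 → (1, 2/3, 2/3, -1/3)
  clear (1,0): R1 −= (-2)R0 → (0, 13/3, 10/3, -11/3)
  clear (2,0): R2 −= (-4)R0 → (0, 17/3, 2/3, -13/3)
pivot(1,1)=13/3: scale R1 → (0, 1, 10/13, -11/13)
  clear (0,1): R0 −= (2/3)R1 → (1, 0, 2/13, 3/13)
  clear (2,1): R2 −= (17/3)R1 → (0, 0, -48/13, 6/13)
pivot(2,2)=-48/13: scale R2 → (0, 0, 1, -1/8)
  clear (0,2): R0 −= (2/13)R2 → (1, 0, 0, 1/4)
  clear (1,2): R1 −= (10/13)R2 → (0, 1, 0, -3/4)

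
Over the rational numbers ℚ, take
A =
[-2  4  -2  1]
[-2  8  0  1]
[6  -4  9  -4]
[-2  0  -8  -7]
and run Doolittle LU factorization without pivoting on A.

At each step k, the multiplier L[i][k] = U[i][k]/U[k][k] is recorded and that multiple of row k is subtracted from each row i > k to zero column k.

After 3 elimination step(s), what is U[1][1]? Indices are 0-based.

U[1][1] = 4

Step 1: pivot at (0,0) is -2.
  row1 ← row1 − (1)·row0  ⇒  L[1][0]=1, U row1=(0, 4, 2, 0)
  row2 ← row2 − (-3)·row0  ⇒  L[2][0]=-3, U row2=(0, 8, 3, -1)
  row3 ← row3 − (1)·row0  ⇒  L[3][0]=1, U row3=(0, -4, -6, -8)
Step 2: pivot at (1,1) is 4.
  row2 ← row2 − (2)·row1  ⇒  L[2][1]=2, U row2=(0, 0, -1, -1)
  row3 ← row3 − (-1)·row1  ⇒  L[3][1]=-1, U row3=(0, 0, -4, -8)
Step 3: pivot at (2,2) is -1.
  row3 ← row3 − (4)·row2  ⇒  L[3][2]=4, U row3=(0, 0, 0, -4)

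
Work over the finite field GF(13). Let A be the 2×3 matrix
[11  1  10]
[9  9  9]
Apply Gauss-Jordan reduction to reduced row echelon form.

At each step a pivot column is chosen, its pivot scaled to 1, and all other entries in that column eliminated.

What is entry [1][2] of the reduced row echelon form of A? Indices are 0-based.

pivot(0,0)=11: scale R0 → (1, 6, 8)
  clear (1,0): R1 −= (9)R0 → (0, 7, 2)
pivot(1,1)=7: scale R1 → (0, 1, 4)
  clear (0,1): R0 −= (6)R1 → (1, 0, 10)

M[1][2] = 4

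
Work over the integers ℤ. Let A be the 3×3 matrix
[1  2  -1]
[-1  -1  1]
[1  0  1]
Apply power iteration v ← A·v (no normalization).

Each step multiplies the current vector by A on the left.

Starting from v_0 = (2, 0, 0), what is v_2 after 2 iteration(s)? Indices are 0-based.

v_2 = (-4, 2, 4)

v_0 = (2, 0, 0).
v_1 = A·v_0 = (2, -2, 2).
v_2 = A·v_1 = (-4, 2, 4).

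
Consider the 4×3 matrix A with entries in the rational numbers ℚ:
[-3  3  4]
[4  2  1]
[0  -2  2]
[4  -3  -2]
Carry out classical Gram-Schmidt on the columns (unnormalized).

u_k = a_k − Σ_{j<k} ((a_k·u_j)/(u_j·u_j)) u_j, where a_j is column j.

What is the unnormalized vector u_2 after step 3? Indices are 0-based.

u_2 = (540/299, 833/897, 2690/897, 382/897)

Step 1: u_0 = a_0 = (-3, 4, 0, 4).
Step 2: u_1 = a_1 − (-13/41)·u_0 = (84/41, 134/41, -2, -71/41).
Step 3: u_2 = a_2 − (-16/41)·u_0 − (448/897)·u_1 = (540/299, 833/897, 2690/897, 382/897).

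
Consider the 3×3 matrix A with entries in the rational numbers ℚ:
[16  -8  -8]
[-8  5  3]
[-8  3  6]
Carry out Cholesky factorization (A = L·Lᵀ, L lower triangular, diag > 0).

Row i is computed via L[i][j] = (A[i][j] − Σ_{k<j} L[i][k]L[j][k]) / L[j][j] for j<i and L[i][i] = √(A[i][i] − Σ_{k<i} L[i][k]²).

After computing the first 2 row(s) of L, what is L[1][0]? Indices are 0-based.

Step 1: L[0][0] = √(16) = 4.
  L[1][0] = (-8) / L[0][0] = -2.
Step 2: L[1][1] = √(1) = 1.

L[1][0] = -2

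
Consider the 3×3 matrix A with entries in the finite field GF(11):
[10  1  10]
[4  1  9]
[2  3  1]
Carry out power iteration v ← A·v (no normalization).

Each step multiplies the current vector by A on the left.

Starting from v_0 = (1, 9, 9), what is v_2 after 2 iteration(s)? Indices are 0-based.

v_2 = (2, 3, 10)

v_0 = (1, 9, 9).
v_1 = A·v_0 = (10, 6, 5).
v_2 = A·v_1 = (2, 3, 10).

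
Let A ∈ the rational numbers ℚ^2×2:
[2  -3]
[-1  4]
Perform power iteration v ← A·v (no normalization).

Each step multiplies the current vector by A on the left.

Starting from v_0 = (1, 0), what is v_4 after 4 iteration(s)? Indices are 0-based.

v_0 = (1, 0).
v_1 = A·v_0 = (2, -1).
v_2 = A·v_1 = (7, -6).
v_3 = A·v_2 = (32, -31).
v_4 = A·v_3 = (157, -156).

v_4 = (157, -156)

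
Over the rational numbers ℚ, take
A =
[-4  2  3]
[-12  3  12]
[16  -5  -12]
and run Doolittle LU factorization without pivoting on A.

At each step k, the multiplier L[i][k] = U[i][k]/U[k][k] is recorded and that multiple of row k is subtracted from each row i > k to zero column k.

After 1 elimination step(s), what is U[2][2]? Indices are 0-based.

U[2][2] = 0

Step 1: pivot at (0,0) is -4.
  row1 ← row1 − (3)·row0  ⇒  L[1][0]=3, U row1=(0, -3, 3)
  row2 ← row2 − (-4)·row0  ⇒  L[2][0]=-4, U row2=(0, 3, 0)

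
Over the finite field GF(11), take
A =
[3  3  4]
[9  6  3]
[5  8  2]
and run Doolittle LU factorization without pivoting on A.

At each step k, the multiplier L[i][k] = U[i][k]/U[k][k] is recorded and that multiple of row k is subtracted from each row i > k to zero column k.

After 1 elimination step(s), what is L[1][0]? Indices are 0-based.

L[1][0] = 3

[col 0] pivot 3
  R1 -= 3*R0 → (0, 8, 2)  (L[1][0] := 3)
  R2 -= 9*R0 → (0, 3, 10)  (L[2][0] := 9)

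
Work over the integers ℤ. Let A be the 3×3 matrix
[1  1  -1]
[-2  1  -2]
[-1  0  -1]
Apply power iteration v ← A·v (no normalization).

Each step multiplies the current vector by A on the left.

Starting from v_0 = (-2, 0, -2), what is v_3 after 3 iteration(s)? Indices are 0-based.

v_3 = (8, 0, 0)

v_0 = (-2, 0, -2).
v_1 = A·v_0 = (0, 8, 4).
v_2 = A·v_1 = (4, 0, -4).
v_3 = A·v_2 = (8, 0, 0).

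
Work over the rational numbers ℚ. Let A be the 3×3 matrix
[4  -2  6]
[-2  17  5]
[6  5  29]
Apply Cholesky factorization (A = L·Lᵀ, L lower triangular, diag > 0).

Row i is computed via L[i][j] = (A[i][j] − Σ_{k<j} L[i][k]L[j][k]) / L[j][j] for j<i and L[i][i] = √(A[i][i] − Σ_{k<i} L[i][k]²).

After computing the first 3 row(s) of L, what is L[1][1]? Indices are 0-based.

Step 1: L[0][0] = √(4) = 2.
  L[1][0] = (-2) / L[0][0] = -1.
Step 2: L[1][1] = √(16) = 4.
  L[2][0] = (6) / L[0][0] = 3.
  L[2][1] = (8) / L[1][1] = 2.
Step 3: L[2][2] = √(16) = 4.

L[1][1] = 4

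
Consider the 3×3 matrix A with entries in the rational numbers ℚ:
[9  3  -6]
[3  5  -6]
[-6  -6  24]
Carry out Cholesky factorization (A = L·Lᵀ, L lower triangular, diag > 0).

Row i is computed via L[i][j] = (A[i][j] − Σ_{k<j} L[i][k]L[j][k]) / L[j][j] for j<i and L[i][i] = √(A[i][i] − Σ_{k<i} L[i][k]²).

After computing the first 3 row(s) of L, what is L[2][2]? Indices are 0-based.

L[2][2] = 4

Step 1: L[0][0] = √(9) = 3.
  L[1][0] = (3) / L[0][0] = 1.
Step 2: L[1][1] = √(4) = 2.
  L[2][0] = (-6) / L[0][0] = -2.
  L[2][1] = (-4) / L[1][1] = -2.
Step 3: L[2][2] = √(16) = 4.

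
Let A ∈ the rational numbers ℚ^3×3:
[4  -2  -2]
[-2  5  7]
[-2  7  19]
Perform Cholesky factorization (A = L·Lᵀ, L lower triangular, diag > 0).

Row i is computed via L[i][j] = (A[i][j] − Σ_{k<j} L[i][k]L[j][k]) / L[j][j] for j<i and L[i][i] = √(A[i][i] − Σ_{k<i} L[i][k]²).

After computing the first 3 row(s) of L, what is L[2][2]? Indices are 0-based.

L[2][2] = 3

Step 1: L[0][0] = √(4) = 2.
  L[1][0] = (-2) / L[0][0] = -1.
Step 2: L[1][1] = √(4) = 2.
  L[2][0] = (-2) / L[0][0] = -1.
  L[2][1] = (6) / L[1][1] = 3.
Step 3: L[2][2] = √(9) = 3.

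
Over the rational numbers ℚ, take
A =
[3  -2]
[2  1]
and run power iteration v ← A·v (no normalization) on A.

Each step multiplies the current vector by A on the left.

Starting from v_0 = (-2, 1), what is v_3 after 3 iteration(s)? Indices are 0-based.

v_3 = (-16, -55)

v_0 = (-2, 1).
v_1 = A·v_0 = (-8, -3).
v_2 = A·v_1 = (-18, -19).
v_3 = A·v_2 = (-16, -55).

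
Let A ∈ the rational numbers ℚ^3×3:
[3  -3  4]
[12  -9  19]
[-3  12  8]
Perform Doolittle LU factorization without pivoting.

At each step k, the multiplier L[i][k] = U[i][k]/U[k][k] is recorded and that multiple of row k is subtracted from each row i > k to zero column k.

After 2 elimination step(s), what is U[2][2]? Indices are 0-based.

Step 1: pivot at (0,0) is 3.
  row1 ← row1 − (4)·row0  ⇒  L[1][0]=4, U row1=(0, 3, 3)
  row2 ← row2 − (-1)·row0  ⇒  L[2][0]=-1, U row2=(0, 9, 12)
Step 2: pivot at (1,1) is 3.
  row2 ← row2 − (3)·row1  ⇒  L[2][1]=3, U row2=(0, 0, 3)

U[2][2] = 3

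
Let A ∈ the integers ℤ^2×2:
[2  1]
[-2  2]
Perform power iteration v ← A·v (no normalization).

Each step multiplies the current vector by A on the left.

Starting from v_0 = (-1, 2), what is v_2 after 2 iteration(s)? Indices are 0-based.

v_2 = (6, 12)

v_0 = (-1, 2).
v_1 = A·v_0 = (0, 6).
v_2 = A·v_1 = (6, 12).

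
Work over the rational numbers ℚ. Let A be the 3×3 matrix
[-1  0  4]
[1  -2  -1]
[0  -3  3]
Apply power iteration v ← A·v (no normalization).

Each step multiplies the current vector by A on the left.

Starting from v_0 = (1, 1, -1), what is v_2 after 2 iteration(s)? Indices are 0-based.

v_2 = (-19, 1, -18)

v_0 = (1, 1, -1).
v_1 = A·v_0 = (-5, 0, -6).
v_2 = A·v_1 = (-19, 1, -18).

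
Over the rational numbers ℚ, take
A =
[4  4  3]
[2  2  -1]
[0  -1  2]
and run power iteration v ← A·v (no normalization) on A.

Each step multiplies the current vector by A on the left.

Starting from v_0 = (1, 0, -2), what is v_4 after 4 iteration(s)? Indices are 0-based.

v_4 = (-96, 32, -84)

v_0 = (1, 0, -2).
v_1 = A·v_0 = (-2, 4, -4).
v_2 = A·v_1 = (-4, 8, -12).
v_3 = A·v_2 = (-20, 20, -32).
v_4 = A·v_3 = (-96, 32, -84).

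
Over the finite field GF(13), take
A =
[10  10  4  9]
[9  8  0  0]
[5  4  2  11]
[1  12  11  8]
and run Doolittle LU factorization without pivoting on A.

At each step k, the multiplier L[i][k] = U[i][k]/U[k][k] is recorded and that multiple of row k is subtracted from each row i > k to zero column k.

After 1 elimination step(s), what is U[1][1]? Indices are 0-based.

[col 0] pivot 10
  R1 -= 10*R0 → (0, 12, 12, 1)  (L[1][0] := 10)
  R2 -= 7*R0 → (0, 12, 0, 0)  (L[2][0] := 7)
  R3 -= 4*R0 → (0, 11, 8, 11)  (L[3][0] := 4)

U[1][1] = 12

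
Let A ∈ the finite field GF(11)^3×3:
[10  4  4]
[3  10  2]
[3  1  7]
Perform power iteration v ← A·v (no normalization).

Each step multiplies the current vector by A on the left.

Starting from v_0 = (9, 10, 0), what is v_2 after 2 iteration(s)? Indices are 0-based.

v_2 = (9, 7, 6)

v_0 = (9, 10, 0).
v_1 = A·v_0 = (9, 6, 4).
v_2 = A·v_1 = (9, 7, 6).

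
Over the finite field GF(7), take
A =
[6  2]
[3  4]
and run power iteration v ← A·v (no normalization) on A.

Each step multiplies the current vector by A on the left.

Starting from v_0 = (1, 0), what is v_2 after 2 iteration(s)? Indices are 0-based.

v_0 = (1, 0).
v_1 = A·v_0 = (6, 3).
v_2 = A·v_1 = (0, 2).

v_2 = (0, 2)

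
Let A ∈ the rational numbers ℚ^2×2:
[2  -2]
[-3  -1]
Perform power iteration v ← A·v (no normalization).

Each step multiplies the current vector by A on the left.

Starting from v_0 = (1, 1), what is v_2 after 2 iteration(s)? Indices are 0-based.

v_2 = (8, 4)

v_0 = (1, 1).
v_1 = A·v_0 = (0, -4).
v_2 = A·v_1 = (8, 4).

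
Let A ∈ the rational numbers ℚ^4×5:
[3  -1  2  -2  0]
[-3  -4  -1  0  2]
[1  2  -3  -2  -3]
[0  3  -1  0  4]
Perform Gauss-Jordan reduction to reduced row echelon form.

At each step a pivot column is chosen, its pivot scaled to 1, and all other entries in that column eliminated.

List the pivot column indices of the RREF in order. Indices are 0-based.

pivot(0,0)=3: scale R0 → (1, -1/3, 2/3, -2/3, 0)
  clear (1,0): R1 −= (-3)R0 → (0, -5, 1, -2, 2)
  clear (2,0): R2 −= (1)R0 → (0, 7/3, -11/3, -4/3, -3)
pivot(1,1)=-5: scale R1 → (0, 1, -1/5, 2/5, -2/5)
  clear (0,1): R0 −= (-1/3)R1 → (1, 0, 3/5, -8/15, -2/15)
  clear (2,1): R2 −= (7/3)R1 → (0, 0, -16/5, -34/15, -31/15)
  clear (3,1): R3 −= (3)R1 → (0, 0, -2/5, -6/5, 26/5)
pivot(2,2)=-16/5: scale R2 → (0, 0, 1, 17/24, 31/48)
  clear (0,2): R0 −= (3/5)R2 → (1, 0, 0, -23/24, -25/48)
  clear (1,2): R1 −= (-1/5)R2 → (0, 1, 0, 13/24, -13/48)
  clear (3,2): R3 −= (-2/5)R2 → (0, 0, 0, -11/12, 131/24)
pivot(3,3)=-11/12: scale R3 → (0, 0, 0, 1, -131/22)
  clear (0,3): R0 −= (-23/24)R3 → (1, 0, 0, 0, -137/22)
  clear (1,3): R1 −= (13/24)R3 → (0, 1, 0, 0, 65/22)
  clear (2,3): R2 −= (17/24)R3 → (0, 0, 1, 0, 107/22)

pivot columns: 0, 1, 2, 3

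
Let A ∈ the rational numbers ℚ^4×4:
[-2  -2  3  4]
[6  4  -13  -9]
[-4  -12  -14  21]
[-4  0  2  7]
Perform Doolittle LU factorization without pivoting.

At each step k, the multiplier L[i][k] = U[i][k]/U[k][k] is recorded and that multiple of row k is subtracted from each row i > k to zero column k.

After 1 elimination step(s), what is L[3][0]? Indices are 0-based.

[col 0] pivot -2
  R1 -= -3*R0 → (0, -2, -4, 3)  (L[1][0] := -3)
  R2 -= 2*R0 → (0, -8, -20, 13)  (L[2][0] := 2)
  R3 -= 2*R0 → (0, 4, -4, -1)  (L[3][0] := 2)

L[3][0] = 2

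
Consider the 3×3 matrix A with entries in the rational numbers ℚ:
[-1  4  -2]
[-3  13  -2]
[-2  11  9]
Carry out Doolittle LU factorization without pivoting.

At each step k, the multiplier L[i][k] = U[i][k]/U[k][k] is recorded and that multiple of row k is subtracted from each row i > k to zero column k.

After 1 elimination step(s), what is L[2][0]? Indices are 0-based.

L[2][0] = 2

k=0: U[0][0]=-1
  eliminate (1,0): mult=3, new row 1: (0, 1, 4); set L[1][0]=3
  eliminate (2,0): mult=2, new row 2: (0, 3, 13); set L[2][0]=2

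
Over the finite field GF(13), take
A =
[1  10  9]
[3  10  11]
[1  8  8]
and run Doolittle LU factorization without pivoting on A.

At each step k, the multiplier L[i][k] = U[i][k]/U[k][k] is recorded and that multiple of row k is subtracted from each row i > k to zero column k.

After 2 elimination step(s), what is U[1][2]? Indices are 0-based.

Step 1: pivot at (0,0) is 1.
  row1 ← row1 − (3)·row0  ⇒  L[1][0]=3, U row1=(0, 6, 10)
  row2 ← row2 − (1)·row0  ⇒  L[2][0]=1, U row2=(0, 11, 12)
Step 2: pivot at (1,1) is 6.
  row2 ← row2 − (4)·row1  ⇒  L[2][1]=4, U row2=(0, 0, 11)

U[1][2] = 10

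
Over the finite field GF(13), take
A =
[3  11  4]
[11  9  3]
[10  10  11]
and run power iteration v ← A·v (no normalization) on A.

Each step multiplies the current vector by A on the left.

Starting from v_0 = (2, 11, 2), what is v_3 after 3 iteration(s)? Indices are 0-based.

v_0 = (2, 11, 2).
v_1 = A·v_0 = (5, 10, 9).
v_2 = A·v_1 = (5, 3, 2).
v_3 = A·v_2 = (4, 10, 11).

v_3 = (4, 10, 11)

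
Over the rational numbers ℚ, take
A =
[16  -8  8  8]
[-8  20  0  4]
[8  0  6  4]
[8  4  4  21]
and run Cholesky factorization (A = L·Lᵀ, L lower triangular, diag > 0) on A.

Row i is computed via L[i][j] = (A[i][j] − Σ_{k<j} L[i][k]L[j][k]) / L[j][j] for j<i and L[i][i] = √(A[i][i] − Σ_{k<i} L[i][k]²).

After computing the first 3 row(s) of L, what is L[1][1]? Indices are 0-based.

L[1][1] = 4

Step 1: L[0][0] = √(16) = 4.
  L[1][0] = (-8) / L[0][0] = -2.
Step 2: L[1][1] = √(16) = 4.
  L[2][0] = (8) / L[0][0] = 2.
  L[2][1] = (4) / L[1][1] = 1.
Step 3: L[2][2] = √(1) = 1.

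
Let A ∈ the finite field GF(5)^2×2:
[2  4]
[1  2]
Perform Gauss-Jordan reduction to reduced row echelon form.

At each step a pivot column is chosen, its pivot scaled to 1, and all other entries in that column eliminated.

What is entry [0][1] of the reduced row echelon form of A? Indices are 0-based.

M[0][1] = 2

step 1: normalize row 0 (÷2) = (1, 2)
  row 1: subtract 1×row0 = (0, 0)
skip col 1 (zero from row 1)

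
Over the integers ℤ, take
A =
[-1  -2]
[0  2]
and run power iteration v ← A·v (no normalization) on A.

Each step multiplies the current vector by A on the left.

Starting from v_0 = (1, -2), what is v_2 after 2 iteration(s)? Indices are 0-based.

v_2 = (5, -8)

v_0 = (1, -2).
v_1 = A·v_0 = (3, -4).
v_2 = A·v_1 = (5, -8).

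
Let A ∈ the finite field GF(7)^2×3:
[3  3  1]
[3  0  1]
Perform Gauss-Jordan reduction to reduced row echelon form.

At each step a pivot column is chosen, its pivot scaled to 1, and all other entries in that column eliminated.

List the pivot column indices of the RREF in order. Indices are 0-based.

[1] R0 /= 3  ⇒  (1, 1, 5)
     R1 -= 3·R0  ⇒  (0, 4, 0)
[2] R1 /= 4  ⇒  (0, 1, 0)
     R0 -= 1·R1  ⇒  (1, 0, 5)

pivot columns: 0, 1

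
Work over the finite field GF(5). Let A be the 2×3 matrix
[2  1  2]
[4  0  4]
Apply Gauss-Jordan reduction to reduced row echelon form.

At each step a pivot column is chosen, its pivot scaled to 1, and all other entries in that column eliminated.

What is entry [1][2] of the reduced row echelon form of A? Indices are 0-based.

step 1: normalize row 0 (÷2) = (1, 3, 1)
  row 1: subtract 4×row0 = (0, 3, 0)
step 2: normalize row 1 (÷3) = (0, 1, 0)
  row 0: subtract 3×row1 = (1, 0, 1)

M[1][2] = 0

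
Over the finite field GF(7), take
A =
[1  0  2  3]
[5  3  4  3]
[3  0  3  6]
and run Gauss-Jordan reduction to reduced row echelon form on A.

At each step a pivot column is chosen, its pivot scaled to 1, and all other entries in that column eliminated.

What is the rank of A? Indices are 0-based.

step 1: normalize row 0 (÷1) = (1, 0, 2, 3)
  row 1: subtract 5×row0 = (0, 3, 1, 2)
  row 2: subtract 3×row0 = (0, 0, 4, 4)
step 2: normalize row 1 (÷3) = (0, 1, 5, 3)
step 3: normalize row 2 (÷4) = (0, 0, 1, 1)
  row 0: subtract 2×row2 = (1, 0, 0, 1)
  row 1: subtract 5×row2 = (0, 1, 0, 5)

rank = 3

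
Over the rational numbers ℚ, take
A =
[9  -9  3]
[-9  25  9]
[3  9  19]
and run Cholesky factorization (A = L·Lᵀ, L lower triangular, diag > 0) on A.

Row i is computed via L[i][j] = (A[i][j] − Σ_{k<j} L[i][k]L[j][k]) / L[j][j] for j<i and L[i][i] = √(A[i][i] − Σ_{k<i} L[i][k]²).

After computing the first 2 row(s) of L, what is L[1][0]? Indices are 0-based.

L[1][0] = -3

Step 1: L[0][0] = √(9) = 3.
  L[1][0] = (-9) / L[0][0] = -3.
Step 2: L[1][1] = √(16) = 4.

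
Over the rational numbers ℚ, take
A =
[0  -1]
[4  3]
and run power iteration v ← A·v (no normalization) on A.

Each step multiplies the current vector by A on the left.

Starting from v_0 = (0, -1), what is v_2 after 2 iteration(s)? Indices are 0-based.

v_0 = (0, -1).
v_1 = A·v_0 = (1, -3).
v_2 = A·v_1 = (3, -5).

v_2 = (3, -5)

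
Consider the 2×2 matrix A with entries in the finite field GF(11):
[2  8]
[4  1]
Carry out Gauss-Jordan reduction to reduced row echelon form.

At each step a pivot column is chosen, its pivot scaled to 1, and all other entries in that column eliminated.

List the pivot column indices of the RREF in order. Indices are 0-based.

step 1: normalize row 0 (÷2) = (1, 4)
  row 1: subtract 4×row0 = (0, 7)
step 2: normalize row 1 (÷7) = (0, 1)
  row 0: subtract 4×row1 = (1, 0)

pivot columns: 0, 1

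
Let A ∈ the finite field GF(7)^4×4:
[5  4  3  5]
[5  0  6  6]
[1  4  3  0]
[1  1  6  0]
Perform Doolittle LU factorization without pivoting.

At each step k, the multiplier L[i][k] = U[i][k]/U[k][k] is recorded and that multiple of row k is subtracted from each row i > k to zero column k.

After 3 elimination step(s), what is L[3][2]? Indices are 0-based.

L[3][2] = 4

[col 0] pivot 5
  R1 -= 1*R0 → (0, 3, 3, 1)  (L[1][0] := 1)
  R2 -= 3*R0 → (0, 6, 1, 6)  (L[2][0] := 3)
  R3 -= 3*R0 → (0, 3, 4, 6)  (L[3][0] := 3)
[col 1] pivot 3
  R2 -= 2*R1 → (0, 0, 2, 4)  (L[2][1] := 2)
  R3 -= 1*R1 → (0, 0, 1, 5)  (L[3][1] := 1)
[col 2] pivot 2
  R3 -= 4*R2 → (0, 0, 0, 3)  (L[3][2] := 4)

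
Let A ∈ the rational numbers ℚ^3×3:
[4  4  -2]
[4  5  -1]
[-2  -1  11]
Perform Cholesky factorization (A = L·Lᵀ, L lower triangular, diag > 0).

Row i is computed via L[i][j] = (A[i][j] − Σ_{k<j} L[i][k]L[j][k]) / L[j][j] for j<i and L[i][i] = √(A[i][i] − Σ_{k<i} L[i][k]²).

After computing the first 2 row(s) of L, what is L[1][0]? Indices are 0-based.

Step 1: L[0][0] = √(4) = 2.
  L[1][0] = (4) / L[0][0] = 2.
Step 2: L[1][1] = √(1) = 1.

L[1][0] = 2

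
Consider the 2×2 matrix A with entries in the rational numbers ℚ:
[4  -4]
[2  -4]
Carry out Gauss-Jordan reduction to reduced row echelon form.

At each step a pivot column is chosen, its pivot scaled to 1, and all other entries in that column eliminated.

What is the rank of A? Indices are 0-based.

rank = 2

step 1: normalize row 0 (÷4) = (1, -1)
  row 1: subtract 2×row0 = (0, -2)
step 2: normalize row 1 (÷-2) = (0, 1)
  row 0: subtract -1×row1 = (1, 0)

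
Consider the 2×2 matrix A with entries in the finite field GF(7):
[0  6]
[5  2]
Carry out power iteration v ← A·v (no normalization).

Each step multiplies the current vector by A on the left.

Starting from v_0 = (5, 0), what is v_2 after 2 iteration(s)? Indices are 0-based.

v_0 = (5, 0).
v_1 = A·v_0 = (0, 4).
v_2 = A·v_1 = (3, 1).

v_2 = (3, 1)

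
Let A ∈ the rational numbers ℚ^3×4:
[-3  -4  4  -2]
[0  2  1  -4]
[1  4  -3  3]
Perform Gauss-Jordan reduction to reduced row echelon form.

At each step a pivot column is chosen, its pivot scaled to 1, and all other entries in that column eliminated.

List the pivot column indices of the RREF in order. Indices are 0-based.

step 1: normalize row 0 (÷-3) = (1, 4/3, -4/3, 2/3)
  row 2: subtract 1×row0 = (0, 8/3, -5/3, 7/3)
step 2: normalize row 1 (÷2) = (0, 1, 1/2, -2)
  row 0: subtract 4/3×row1 = (1, 0, -2, 10/3)
  row 2: subtract 8/3×row1 = (0, 0, -3, 23/3)
step 3: normalize row 2 (÷-3) = (0, 0, 1, -23/9)
  row 0: subtract -2×row2 = (1, 0, 0, -16/9)
  row 1: subtract 1/2×row2 = (0, 1, 0, -13/18)

pivot columns: 0, 1, 2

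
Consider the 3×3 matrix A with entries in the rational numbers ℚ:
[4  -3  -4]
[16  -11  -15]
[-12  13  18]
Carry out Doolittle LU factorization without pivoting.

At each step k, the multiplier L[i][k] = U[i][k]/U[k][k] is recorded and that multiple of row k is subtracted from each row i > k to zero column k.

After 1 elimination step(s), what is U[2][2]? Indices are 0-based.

U[2][2] = 6

k=0: U[0][0]=4
  eliminate (1,0): mult=4, new row 1: (0, 1, 1); set L[1][0]=4
  eliminate (2,0): mult=-3, new row 2: (0, 4, 6); set L[2][0]=-3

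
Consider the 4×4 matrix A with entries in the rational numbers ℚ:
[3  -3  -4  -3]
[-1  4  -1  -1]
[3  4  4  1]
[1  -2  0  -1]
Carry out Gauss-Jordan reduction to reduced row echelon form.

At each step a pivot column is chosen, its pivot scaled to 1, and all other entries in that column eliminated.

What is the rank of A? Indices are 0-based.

rank = 4

[1] R0 /= 3  ⇒  (1, -1, -4/3, -1)
     R1 -= -1·R0  ⇒  (0, 3, -7/3, -2)
     R2 -= 3·R0  ⇒  (0, 7, 8, 4)
     R3 -= 1·R0  ⇒  (0, -1, 4/3, 0)
[2] R1 /= 3  ⇒  (0, 1, -7/9, -2/3)
     R0 -= -1·R1  ⇒  (1, 0, -19/9, -5/3)
     R2 -= 7·R1  ⇒  (0, 0, 121/9, 26/3)
     R3 -= -1·R1  ⇒  (0, 0, 5/9, -2/3)
[3] R2 /= 121/9  ⇒  (0, 0, 1, 78/121)
     R0 -= -19/9·R2  ⇒  (1, 0, 0, -37/121)
     R1 -= -7/9·R2  ⇒  (0, 1, 0, -20/121)
     R3 -= 5/9·R2  ⇒  (0, 0, 0, -124/121)
[4] R3 /= -124/121  ⇒  (0, 0, 0, 1)
     R0 -= -37/121·R3  ⇒  (1, 0, 0, 0)
     R1 -= -20/121·R3  ⇒  (0, 1, 0, 0)
     R2 -= 78/121·R3  ⇒  (0, 0, 1, 0)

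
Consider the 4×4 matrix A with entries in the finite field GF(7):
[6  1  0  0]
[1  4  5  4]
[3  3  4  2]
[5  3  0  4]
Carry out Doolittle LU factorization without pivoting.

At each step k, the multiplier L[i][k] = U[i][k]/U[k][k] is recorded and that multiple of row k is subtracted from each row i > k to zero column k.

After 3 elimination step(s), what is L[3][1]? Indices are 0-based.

[col 0] pivot 6
  R1 -= 6*R0 → (0, 5, 5, 4)  (L[1][0] := 6)
  R2 -= 4*R0 → (0, 6, 4, 2)  (L[2][0] := 4)
  R3 -= 2*R0 → (0, 1, 0, 4)  (L[3][0] := 2)
[col 1] pivot 5
  R2 -= 4*R1 → (0, 0, 5, 0)  (L[2][1] := 4)
  R3 -= 3*R1 → (0, 0, 6, 6)  (L[3][1] := 3)
[col 2] pivot 5
  R3 -= 4*R2 → (0, 0, 0, 6)  (L[3][2] := 4)

L[3][1] = 3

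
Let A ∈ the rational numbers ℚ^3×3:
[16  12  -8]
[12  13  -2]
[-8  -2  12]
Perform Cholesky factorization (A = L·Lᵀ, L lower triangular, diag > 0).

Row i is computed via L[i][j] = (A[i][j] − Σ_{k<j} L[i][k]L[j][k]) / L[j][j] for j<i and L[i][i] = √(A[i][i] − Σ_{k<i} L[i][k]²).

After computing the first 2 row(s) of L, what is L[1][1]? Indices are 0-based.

L[1][1] = 2

Step 1: L[0][0] = √(16) = 4.
  L[1][0] = (12) / L[0][0] = 3.
Step 2: L[1][1] = √(4) = 2.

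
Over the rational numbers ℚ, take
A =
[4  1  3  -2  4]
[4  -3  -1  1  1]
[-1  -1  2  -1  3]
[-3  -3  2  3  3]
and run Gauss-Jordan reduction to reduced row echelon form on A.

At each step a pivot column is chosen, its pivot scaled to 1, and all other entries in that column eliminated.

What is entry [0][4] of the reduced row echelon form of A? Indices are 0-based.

step 1: normalize row 0 (÷4) = (1, 1/4, 3/4, -1/2, 1)
  row 1: subtract 4×row0 = (0, -4, -4, 3, -3)
  row 2: subtract -1×row0 = (0, -3/4, 11/4, -3/2, 4)
  row 3: subtract -3×row0 = (0, -9/4, 17/4, 3/2, 6)
step 2: normalize row 1 (÷-4) = (0, 1, 1, -3/4, 3/4)
  row 0: subtract 1/4×row1 = (1, 0, 1/2, -5/16, 13/16)
  row 2: subtract -3/4×row1 = (0, 0, 7/2, -33/16, 73/16)
  row 3: subtract -9/4×row1 = (0, 0, 13/2, -3/16, 123/16)
step 3: normalize row 2 (÷7/2) = (0, 0, 1, -33/56, 73/56)
  row 0: subtract 1/2×row2 = (1, 0, 0, -1/56, 9/56)
  row 1: subtract 1×row2 = (0, 1, 0, -9/56, -31/56)
  row 3: subtract 13/2×row2 = (0, 0, 0, 51/14, -11/14)
step 4: normalize row 3 (÷51/14) = (0, 0, 0, 1, -11/51)
  row 0: subtract -1/56×row3 = (1, 0, 0, 0, 8/51)
  row 1: subtract -9/56×row3 = (0, 1, 0, 0, -10/17)
  row 2: subtract -33/56×row3 = (0, 0, 1, 0, 20/17)

M[0][4] = 8/51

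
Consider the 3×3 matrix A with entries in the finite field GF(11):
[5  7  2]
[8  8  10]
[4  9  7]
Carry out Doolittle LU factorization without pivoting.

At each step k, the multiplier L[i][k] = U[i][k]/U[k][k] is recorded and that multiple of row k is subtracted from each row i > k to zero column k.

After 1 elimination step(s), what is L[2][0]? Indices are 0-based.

k=0: U[0][0]=5
  eliminate (1,0): mult=6, new row 1: (0, 10, 9); set L[1][0]=6
  eliminate (2,0): mult=3, new row 2: (0, 10, 1); set L[2][0]=3

L[2][0] = 3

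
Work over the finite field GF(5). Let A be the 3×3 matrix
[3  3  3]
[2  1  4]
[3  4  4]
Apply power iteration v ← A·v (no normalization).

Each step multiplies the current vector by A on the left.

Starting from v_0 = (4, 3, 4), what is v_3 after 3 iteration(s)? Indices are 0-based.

v_0 = (4, 3, 4).
v_1 = A·v_0 = (3, 2, 0).
v_2 = A·v_1 = (0, 3, 2).
v_3 = A·v_2 = (0, 1, 0).

v_3 = (0, 1, 0)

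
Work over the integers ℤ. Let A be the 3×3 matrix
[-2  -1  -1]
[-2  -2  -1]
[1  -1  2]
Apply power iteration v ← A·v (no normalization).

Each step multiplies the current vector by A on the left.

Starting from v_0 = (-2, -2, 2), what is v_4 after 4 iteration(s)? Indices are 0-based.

v_0 = (-2, -2, 2).
v_1 = A·v_0 = (4, 6, 4).
v_2 = A·v_1 = (-18, -24, 6).
v_3 = A·v_2 = (54, 78, 18).
v_4 = A·v_3 = (-204, -282, 12).

v_4 = (-204, -282, 12)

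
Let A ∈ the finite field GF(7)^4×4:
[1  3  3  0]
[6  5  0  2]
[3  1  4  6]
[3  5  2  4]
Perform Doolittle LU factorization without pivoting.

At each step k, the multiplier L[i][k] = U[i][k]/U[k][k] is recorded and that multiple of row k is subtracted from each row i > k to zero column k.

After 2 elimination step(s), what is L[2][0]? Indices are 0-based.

L[2][0] = 3

[col 0] pivot 1
  R1 -= 6*R0 → (0, 1, 3, 2)  (L[1][0] := 6)
  R2 -= 3*R0 → (0, 6, 2, 6)  (L[2][0] := 3)
  R3 -= 3*R0 → (0, 3, 0, 4)  (L[3][0] := 3)
[col 1] pivot 1
  R2 -= 6*R1 → (0, 0, 5, 1)  (L[2][1] := 6)
  R3 -= 3*R1 → (0, 0, 5, 5)  (L[3][1] := 3)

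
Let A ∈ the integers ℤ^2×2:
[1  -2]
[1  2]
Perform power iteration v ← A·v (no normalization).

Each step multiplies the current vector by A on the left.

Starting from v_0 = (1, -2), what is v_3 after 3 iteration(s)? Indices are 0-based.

v_0 = (1, -2).
v_1 = A·v_0 = (5, -3).
v_2 = A·v_1 = (11, -1).
v_3 = A·v_2 = (13, 9).

v_3 = (13, 9)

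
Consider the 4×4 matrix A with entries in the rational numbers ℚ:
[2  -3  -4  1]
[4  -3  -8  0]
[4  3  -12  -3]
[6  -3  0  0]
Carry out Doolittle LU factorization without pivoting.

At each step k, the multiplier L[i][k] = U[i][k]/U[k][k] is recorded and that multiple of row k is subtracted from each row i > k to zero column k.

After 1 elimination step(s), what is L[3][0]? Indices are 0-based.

k=0: U[0][0]=2
  eliminate (1,0): mult=2, new row 1: (0, 3, 0, -2); set L[1][0]=2
  eliminate (2,0): mult=2, new row 2: (0, 9, -4, -5); set L[2][0]=2
  eliminate (3,0): mult=3, new row 3: (0, 6, 12, -3); set L[3][0]=3

L[3][0] = 3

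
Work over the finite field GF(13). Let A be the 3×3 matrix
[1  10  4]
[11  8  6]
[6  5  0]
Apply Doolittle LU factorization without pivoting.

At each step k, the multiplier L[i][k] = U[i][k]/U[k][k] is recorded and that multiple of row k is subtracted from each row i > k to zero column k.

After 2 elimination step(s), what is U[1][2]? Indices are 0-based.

Step 1: pivot at (0,0) is 1.
  row1 ← row1 − (11)·row0  ⇒  L[1][0]=11, U row1=(0, 2, 1)
  row2 ← row2 − (6)·row0  ⇒  L[2][0]=6, U row2=(0, 10, 2)
Step 2: pivot at (1,1) is 2.
  row2 ← row2 − (5)·row1  ⇒  L[2][1]=5, U row2=(0, 0, 10)

U[1][2] = 1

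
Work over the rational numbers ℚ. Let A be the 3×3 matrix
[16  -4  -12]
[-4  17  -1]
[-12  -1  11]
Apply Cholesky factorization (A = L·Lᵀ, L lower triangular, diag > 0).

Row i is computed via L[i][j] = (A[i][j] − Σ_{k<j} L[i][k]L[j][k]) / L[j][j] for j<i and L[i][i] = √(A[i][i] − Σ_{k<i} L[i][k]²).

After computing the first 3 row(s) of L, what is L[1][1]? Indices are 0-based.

L[1][1] = 4

Step 1: L[0][0] = √(16) = 4.
  L[1][0] = (-4) / L[0][0] = -1.
Step 2: L[1][1] = √(16) = 4.
  L[2][0] = (-12) / L[0][0] = -3.
  L[2][1] = (-4) / L[1][1] = -1.
Step 3: L[2][2] = √(1) = 1.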